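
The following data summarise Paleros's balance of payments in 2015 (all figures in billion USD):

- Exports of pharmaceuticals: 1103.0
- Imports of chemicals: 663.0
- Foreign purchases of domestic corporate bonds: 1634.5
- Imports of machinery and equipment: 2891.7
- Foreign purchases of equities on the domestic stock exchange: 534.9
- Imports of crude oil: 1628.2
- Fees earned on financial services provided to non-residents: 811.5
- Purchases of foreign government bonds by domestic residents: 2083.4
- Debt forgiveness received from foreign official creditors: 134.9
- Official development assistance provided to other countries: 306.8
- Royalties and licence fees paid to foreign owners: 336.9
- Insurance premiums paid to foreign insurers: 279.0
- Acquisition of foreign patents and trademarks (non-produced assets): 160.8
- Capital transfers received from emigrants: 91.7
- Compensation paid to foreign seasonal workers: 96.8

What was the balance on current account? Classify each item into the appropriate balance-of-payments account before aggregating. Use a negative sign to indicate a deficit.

Goods: 1103.0 - 1628.2 - 663.0 - 2891.7 = -4079.9
Services: -336.9 + 811.5 - 279.0 = 195.6
Primary income: -96.8
Secondary income: -306.8
Current account = (-4079.9) + 195.6 + (-96.8) + (-306.8) = -4287.9
(Excluded from the current account — financial account: foreign purchases of domestic corporate bonds 1634.5, foreign purchases of equities on the domestic stock exchange 534.9, purchases of foreign government bonds by domestic residents 2083.4; capital account: debt forgiveness received from foreign official creditors 134.9, acquisition of foreign patents and trademarks (non-produced assets) 160.8, capital transfers received from emigrants 91.7.)

-4287.9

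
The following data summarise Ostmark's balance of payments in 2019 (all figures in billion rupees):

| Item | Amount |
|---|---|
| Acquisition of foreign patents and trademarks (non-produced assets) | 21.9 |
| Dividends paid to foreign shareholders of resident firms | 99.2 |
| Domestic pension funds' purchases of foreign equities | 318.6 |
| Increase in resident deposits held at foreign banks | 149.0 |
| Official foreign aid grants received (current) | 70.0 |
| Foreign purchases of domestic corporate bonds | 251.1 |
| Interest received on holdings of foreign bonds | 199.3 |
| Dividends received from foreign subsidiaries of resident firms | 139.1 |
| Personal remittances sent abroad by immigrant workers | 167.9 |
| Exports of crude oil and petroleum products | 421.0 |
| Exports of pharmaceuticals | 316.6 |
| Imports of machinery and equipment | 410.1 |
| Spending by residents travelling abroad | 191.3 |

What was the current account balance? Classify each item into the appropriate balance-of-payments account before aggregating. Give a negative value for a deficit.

277.5

Goods: 316.6 - 410.1 + 421.0 = 327.5
Services: -191.3
Primary income: -99.2 + 199.3 + 139.1 = 239.2
Secondary income: 70.0 - 167.9 = -97.9
Current account = 327.5 + (-191.3) + 239.2 + (-97.9) = 277.5
(Excluded from the current account — capital account: acquisition of foreign patents and trademarks (non-produced assets) 21.9; financial account: domestic pension funds' purchases of foreign equities 318.6, increase in resident deposits held at foreign banks 149.0, foreign purchases of domestic corporate bonds 251.1.)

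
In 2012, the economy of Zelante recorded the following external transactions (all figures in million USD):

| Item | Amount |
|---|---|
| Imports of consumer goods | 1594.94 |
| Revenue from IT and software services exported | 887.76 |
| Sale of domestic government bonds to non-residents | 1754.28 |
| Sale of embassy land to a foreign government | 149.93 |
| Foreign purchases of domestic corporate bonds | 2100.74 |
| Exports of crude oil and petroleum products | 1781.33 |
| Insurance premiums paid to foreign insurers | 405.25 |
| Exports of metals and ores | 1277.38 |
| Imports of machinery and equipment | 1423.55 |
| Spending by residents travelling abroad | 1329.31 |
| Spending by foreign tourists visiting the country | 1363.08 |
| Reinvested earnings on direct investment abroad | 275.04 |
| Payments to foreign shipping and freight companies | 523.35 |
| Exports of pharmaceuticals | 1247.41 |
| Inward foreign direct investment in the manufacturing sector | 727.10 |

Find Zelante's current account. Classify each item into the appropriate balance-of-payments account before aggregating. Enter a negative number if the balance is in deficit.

1555.60

Goods: -1423.55 - 1594.94 + 1247.41 + 1277.38 + 1781.33 = 1287.63
Services: -1329.31 + 1363.08 + 887.76 - 405.25 - 523.35 = -7.07
Primary income: 275.04
Current account = 1287.63 + (-7.07) + 275.04 = 1555.60
(Excluded from the current account — financial account: sale of domestic government bonds to non-residents 1754.28, foreign purchases of domestic corporate bonds 2100.74, inward foreign direct investment in the manufacturing sector 727.10; capital account: sale of embassy land to a foreign government 149.93.)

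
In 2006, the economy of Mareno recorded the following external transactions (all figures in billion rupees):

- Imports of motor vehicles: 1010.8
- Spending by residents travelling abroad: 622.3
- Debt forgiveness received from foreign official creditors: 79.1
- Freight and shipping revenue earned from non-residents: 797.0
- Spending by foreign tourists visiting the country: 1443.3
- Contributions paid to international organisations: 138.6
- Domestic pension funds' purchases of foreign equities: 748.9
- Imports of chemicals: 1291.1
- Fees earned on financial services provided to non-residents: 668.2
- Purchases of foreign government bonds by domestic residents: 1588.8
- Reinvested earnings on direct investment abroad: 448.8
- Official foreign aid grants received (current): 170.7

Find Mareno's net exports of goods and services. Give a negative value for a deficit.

Goods: -1291.1 - 1010.8 = -2301.9
Services: 668.2 + 1443.3 - 622.3 + 797.0 = 2286.2
Trade balance = -2301.9 + 2286.2 = -15.7
(Excluded from the trade balance — capital account: debt forgiveness received from foreign official creditors 79.1; secondary income: contributions paid to international organisations 138.6, official foreign aid grants received (current) 170.7; financial account: domestic pension funds' purchases of foreign equities 748.9, purchases of foreign government bonds by domestic residents 1588.8; primary income: reinvested earnings on direct investment abroad 448.8.)

-15.7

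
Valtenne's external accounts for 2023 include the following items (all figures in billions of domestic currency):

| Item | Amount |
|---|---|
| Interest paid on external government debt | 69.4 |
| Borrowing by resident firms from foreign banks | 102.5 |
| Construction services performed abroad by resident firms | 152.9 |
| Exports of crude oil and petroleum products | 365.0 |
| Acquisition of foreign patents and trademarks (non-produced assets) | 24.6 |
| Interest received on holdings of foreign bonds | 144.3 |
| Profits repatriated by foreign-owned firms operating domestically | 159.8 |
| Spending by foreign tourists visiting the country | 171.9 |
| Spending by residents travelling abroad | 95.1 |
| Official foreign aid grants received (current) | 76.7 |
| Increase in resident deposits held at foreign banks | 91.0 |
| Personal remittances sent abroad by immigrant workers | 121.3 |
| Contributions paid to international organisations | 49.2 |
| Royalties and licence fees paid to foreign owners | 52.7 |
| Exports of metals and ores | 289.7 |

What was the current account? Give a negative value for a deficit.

653.0

Goods: 365.0 + 289.7 = 654.7
Services: -95.1 + 171.9 + 152.9 - 52.7 = 177.0
Primary income: -159.8 - 69.4 + 144.3 = -84.9
Secondary income: -121.3 - 49.2 + 76.7 = -93.8
Current account = 654.7 + 177.0 + (-84.9) + (-93.8) = 653.0
(Excluded from the current account — financial account: borrowing by resident firms from foreign banks 102.5, increase in resident deposits held at foreign banks 91.0; capital account: acquisition of foreign patents and trademarks (non-produced assets) 24.6.)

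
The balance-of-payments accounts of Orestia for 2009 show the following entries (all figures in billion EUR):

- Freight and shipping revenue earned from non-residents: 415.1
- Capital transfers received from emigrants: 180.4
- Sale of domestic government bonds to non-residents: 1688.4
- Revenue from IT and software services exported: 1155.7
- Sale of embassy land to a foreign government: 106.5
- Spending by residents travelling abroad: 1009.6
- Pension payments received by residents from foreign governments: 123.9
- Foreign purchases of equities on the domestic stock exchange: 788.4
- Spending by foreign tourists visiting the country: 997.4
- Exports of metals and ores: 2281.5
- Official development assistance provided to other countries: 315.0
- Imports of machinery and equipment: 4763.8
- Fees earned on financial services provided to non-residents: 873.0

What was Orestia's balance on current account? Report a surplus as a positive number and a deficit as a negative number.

Goods: 2281.5 - 4763.8 = -2482.3
Services: 415.1 + 873.0 - 1009.6 + 1155.7 + 997.4 = 2431.6
Secondary income: 123.9 - 315.0 = -191.1
Current account = (-2482.3) + 2431.6 + (-191.1) = -241.8
(Excluded from the current account — capital account: capital transfers received from emigrants 180.4, sale of embassy land to a foreign government 106.5; financial account: sale of domestic government bonds to non-residents 1688.4, foreign purchases of equities on the domestic stock exchange 788.4.)

-241.8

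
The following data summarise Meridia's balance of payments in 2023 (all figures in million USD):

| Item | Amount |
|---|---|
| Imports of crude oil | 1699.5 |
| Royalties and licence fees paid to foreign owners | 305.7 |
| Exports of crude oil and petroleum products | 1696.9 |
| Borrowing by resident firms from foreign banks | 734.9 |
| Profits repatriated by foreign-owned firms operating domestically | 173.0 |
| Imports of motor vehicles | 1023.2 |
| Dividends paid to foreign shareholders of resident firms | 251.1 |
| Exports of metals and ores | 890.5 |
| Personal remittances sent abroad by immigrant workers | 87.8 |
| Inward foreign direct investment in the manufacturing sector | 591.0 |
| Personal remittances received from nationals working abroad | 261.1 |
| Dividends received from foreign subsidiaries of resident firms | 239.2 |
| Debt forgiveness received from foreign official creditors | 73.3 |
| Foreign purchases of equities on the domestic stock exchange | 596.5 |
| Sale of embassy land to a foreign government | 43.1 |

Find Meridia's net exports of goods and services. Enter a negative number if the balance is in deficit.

-441.0

Goods: 1696.9 + 890.5 - 1699.5 - 1023.2 = -135.3
Services: -305.7
Trade balance = -135.3 + (-305.7) = -441.0
(Excluded from the trade balance — financial account: borrowing by resident firms from foreign banks 734.9, inward foreign direct investment in the manufacturing sector 591.0, foreign purchases of equities on the domestic stock exchange 596.5; primary income: profits repatriated by foreign-owned firms operating domestically 173.0, dividends paid to foreign shareholders of resident firms 251.1, dividends received from foreign subsidiaries of resident firms 239.2; secondary income: personal remittances sent abroad by immigrant workers 87.8, personal remittances received from nationals working abroad 261.1; capital account: debt forgiveness received from foreign official creditors 73.3, sale of embassy land to a foreign government 43.1.)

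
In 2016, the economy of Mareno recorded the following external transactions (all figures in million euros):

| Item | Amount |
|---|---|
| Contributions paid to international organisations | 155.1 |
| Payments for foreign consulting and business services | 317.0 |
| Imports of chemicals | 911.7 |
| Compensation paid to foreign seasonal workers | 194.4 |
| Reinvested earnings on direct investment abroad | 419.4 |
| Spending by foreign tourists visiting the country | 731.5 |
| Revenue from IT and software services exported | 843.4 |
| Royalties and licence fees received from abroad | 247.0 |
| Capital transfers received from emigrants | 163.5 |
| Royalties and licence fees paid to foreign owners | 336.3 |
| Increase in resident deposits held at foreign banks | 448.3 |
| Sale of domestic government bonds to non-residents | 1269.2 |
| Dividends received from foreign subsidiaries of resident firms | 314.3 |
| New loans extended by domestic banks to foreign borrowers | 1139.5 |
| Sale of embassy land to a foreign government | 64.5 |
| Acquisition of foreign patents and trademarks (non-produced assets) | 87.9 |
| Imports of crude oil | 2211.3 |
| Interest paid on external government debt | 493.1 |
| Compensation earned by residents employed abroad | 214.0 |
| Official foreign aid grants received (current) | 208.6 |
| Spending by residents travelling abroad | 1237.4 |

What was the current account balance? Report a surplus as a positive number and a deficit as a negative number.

-2878.1

Goods: -2211.3 - 911.7 = -3123.0
Services: 731.5 - 317.0 - 1237.4 - 336.3 + 843.4 + 247.0 = -68.8
Primary income: 214.0 - 493.1 + 419.4 - 194.4 + 314.3 = 260.2
Secondary income: -155.1 + 208.6 = 53.5
Current account = (-3123.0) + (-68.8) + 260.2 + 53.5 = -2878.1
(Excluded from the current account — capital account: capital transfers received from emigrants 163.5, sale of embassy land to a foreign government 64.5, acquisition of foreign patents and trademarks (non-produced assets) 87.9; financial account: increase in resident deposits held at foreign banks 448.3, sale of domestic government bonds to non-residents 1269.2, new loans extended by domestic banks to foreign borrowers 1139.5.)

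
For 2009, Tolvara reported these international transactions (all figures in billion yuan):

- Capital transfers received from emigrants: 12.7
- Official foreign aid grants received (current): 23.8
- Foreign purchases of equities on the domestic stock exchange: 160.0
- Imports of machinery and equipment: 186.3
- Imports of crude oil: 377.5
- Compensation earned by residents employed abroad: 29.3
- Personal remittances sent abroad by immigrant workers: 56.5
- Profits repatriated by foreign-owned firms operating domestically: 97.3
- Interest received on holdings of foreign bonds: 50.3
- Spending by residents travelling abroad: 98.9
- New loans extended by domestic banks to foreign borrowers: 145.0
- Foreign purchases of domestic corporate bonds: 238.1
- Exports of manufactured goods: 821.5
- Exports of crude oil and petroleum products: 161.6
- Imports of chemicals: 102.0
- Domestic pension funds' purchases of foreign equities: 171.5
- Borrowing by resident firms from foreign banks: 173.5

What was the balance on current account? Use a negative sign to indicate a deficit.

168.0

Goods: -377.5 - 102.0 + 821.5 + 161.6 - 186.3 = 317.3
Services: -98.9
Primary income: 29.3 + 50.3 - 97.3 = -17.7
Secondary income: -56.5 + 23.8 = -32.7
Current account = 317.3 + (-98.9) + (-17.7) + (-32.7) = 168.0
(Excluded from the current account — capital account: capital transfers received from emigrants 12.7; financial account: foreign purchases of equities on the domestic stock exchange 160.0, new loans extended by domestic banks to foreign borrowers 145.0, foreign purchases of domestic corporate bonds 238.1, domestic pension funds' purchases of foreign equities 171.5, borrowing by resident firms from foreign banks 173.5.)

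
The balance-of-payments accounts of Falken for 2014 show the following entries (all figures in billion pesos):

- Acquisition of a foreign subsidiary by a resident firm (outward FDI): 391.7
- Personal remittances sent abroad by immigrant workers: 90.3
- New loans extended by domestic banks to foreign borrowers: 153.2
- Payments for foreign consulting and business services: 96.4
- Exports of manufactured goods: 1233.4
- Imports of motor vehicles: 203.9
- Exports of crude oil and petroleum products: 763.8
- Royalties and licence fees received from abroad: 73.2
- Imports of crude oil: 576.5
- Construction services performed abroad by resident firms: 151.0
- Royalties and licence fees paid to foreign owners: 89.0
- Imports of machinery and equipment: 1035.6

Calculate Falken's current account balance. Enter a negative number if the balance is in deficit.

Goods: 1233.4 - 203.9 - 576.5 + 763.8 - 1035.6 = 181.2
Services: -89.0 + 73.2 + 151.0 - 96.4 = 38.8
Secondary income: -90.3
Current account = 181.2 + 38.8 + (-90.3) = 129.7
(Excluded from the current account — financial account: acquisition of a foreign subsidiary by a resident firm (outward FDI) 391.7, new loans extended by domestic banks to foreign borrowers 153.2.)

129.7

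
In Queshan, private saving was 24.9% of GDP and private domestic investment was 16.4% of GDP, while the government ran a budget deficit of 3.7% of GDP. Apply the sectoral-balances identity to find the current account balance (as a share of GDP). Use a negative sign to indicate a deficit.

4.8

By the sectoral-balances identity, CA = (S_private - I) + (T - G).
Private balance = 24.9 - 16.4 = 8.5
Government balance (T - G) = -3.7
CA = 8.5 + (-3.7) = 4.8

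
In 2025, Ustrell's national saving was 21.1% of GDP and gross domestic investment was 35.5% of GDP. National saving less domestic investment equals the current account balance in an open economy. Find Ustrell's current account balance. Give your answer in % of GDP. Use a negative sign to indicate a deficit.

-14.4

S - I = CA (net lending to the rest of the world).
CA = S - I = 21.1 - 35.5 = -14.4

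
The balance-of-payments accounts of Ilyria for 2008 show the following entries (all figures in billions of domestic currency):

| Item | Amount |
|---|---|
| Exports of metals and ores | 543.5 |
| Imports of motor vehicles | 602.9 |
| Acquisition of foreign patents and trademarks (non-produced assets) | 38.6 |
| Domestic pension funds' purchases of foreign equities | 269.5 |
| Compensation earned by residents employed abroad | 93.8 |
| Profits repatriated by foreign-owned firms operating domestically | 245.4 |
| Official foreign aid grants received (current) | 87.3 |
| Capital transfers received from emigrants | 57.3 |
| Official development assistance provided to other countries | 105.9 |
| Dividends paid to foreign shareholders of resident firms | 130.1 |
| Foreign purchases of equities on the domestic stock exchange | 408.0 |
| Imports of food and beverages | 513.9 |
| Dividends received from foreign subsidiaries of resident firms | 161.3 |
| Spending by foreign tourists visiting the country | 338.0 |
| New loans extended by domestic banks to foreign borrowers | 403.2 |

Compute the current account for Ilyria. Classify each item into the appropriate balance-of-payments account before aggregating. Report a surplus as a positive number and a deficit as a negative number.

Goods: 543.5 - 602.9 - 513.9 = -573.3
Services: 338.0
Primary income: -130.1 + 161.3 + 93.8 - 245.4 = -120.4
Secondary income: 87.3 - 105.9 = -18.6
Current account = (-573.3) + 338.0 + (-120.4) + (-18.6) = -374.3
(Excluded from the current account — capital account: acquisition of foreign patents and trademarks (non-produced assets) 38.6, capital transfers received from emigrants 57.3; financial account: domestic pension funds' purchases of foreign equities 269.5, foreign purchases of equities on the domestic stock exchange 408.0, new loans extended by domestic banks to foreign borrowers 403.2.)

-374.3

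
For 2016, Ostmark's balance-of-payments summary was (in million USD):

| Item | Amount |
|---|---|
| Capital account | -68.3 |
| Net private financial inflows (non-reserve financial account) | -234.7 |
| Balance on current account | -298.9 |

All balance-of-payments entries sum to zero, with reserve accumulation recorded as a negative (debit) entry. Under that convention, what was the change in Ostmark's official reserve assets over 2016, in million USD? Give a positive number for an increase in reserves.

-601.9

Official reserve transactions balance = -((-298.9) + (-68.3) + (-234.7)) = 601.9
An accumulation of reserves is recorded as a debit (negative entry), so the change in the stock of reserves is the negative of that balance.
Change in official reserves = -(601.9) = -601.9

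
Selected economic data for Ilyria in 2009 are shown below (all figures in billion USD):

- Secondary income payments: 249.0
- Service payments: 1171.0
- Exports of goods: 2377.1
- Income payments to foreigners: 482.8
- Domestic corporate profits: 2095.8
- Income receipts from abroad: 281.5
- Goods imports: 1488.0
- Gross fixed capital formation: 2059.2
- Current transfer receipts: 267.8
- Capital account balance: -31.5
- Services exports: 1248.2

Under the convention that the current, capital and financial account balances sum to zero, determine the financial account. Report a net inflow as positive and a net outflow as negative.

Goods balance = 2377.1 - 1488.0 = 889.1
Services balance = 1248.2 - 1171.0 = 77.2
Trade balance (goods + services) = 889.1 + 77.2 = 966.3
Net primary income = 281.5 - 482.8 = -201.3
Net secondary income = 267.8 - 249.0 = 18.8
Current account = 966.3 + (-201.3) + 18.8 = 783.8
Financial account = -(783.8 + (-31.5)) = -752.3

-752.3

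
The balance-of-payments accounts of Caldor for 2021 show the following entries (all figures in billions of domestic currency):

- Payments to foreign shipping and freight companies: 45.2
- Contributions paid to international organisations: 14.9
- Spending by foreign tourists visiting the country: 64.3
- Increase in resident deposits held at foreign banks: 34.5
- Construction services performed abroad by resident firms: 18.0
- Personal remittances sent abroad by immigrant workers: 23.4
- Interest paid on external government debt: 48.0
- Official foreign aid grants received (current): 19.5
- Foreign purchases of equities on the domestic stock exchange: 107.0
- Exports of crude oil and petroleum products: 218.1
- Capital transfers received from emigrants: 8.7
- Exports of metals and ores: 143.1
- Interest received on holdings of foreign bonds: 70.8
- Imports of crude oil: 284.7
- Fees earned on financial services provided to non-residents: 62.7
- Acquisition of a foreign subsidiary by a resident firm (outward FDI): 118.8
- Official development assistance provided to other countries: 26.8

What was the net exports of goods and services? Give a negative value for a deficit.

Goods: -284.7 + 143.1 + 218.1 = 76.5
Services: -45.2 + 64.3 + 18.0 + 62.7 = 99.8
Trade balance = 76.5 + 99.8 = 176.3
(Excluded from the trade balance — secondary income: contributions paid to international organisations 14.9, personal remittances sent abroad by immigrant workers 23.4, official foreign aid grants received (current) 19.5, official development assistance provided to other countries 26.8; financial account: increase in resident deposits held at foreign banks 34.5, foreign purchases of equities on the domestic stock exchange 107.0, acquisition of a foreign subsidiary by a resident firm (outward FDI) 118.8; primary income: interest paid on external government debt 48.0, interest received on holdings of foreign bonds 70.8; capital account: capital transfers received from emigrants 8.7.)

176.3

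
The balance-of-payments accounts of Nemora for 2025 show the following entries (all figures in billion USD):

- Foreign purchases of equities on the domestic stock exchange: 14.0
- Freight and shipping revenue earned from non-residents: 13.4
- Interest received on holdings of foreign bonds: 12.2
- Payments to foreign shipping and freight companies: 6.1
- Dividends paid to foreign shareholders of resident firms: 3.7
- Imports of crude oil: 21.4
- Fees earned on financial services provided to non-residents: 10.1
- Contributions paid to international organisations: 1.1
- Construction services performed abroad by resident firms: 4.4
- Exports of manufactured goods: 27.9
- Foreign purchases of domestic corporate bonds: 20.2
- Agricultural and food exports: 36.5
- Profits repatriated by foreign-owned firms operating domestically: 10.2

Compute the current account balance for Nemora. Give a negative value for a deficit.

Goods: 36.5 - 21.4 + 27.9 = 43.0
Services: 10.1 + 13.4 + 4.4 - 6.1 = 21.8
Primary income: -3.7 - 10.2 + 12.2 = -1.7
Secondary income: -1.1
Current account = 43.0 + 21.8 + (-1.7) + (-1.1) = 62.0
(Excluded from the current account — financial account: foreign purchases of equities on the domestic stock exchange 14.0, foreign purchases of domestic corporate bonds 20.2.)

62.0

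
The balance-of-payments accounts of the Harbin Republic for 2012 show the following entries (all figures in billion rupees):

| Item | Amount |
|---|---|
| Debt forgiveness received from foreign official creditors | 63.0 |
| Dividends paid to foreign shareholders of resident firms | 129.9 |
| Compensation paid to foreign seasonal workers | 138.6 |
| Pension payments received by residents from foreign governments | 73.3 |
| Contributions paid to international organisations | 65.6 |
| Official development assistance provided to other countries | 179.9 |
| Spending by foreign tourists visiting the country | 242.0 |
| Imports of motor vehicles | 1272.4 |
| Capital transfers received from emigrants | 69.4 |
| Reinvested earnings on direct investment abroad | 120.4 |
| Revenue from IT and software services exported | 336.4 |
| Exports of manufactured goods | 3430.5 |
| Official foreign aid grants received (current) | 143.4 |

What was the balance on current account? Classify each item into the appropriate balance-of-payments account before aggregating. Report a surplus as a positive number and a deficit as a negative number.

2559.6

Goods: 3430.5 - 1272.4 = 2158.1
Services: 336.4 + 242.0 = 578.4
Primary income: -129.9 - 138.6 + 120.4 = -148.1
Secondary income: -179.9 + 73.3 + 143.4 - 65.6 = -28.8
Current account = 2158.1 + 578.4 + (-148.1) + (-28.8) = 2559.6
(Excluded from the current account — capital account: debt forgiveness received from foreign official creditors 63.0, capital transfers received from emigrants 69.4.)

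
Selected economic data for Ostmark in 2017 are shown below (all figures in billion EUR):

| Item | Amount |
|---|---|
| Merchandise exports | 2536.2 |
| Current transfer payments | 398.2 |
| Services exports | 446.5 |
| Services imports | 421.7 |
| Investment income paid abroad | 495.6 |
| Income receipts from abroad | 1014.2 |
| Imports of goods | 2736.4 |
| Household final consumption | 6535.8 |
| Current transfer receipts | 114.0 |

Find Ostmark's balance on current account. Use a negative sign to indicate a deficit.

Goods balance = 2536.2 - 2736.4 = -200.2
Services balance = 446.5 - 421.7 = 24.8
Trade balance (goods + services) = -200.2 + 24.8 = -175.4
Net primary income = 1014.2 - 495.6 = 518.6
Net secondary income = 114.0 - 398.2 = -284.2
Current account = -175.4 + 518.6 + (-284.2) = 59.0

59.0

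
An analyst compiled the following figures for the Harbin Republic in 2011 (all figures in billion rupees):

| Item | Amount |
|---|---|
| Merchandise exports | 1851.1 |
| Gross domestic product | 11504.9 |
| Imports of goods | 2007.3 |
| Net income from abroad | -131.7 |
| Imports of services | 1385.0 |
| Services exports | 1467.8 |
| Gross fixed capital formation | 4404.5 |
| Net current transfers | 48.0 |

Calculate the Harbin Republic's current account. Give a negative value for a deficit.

Goods balance = 1851.1 - 2007.3 = -156.2
Services balance = 1467.8 - 1385.0 = 82.8
Trade balance (goods + services) = -156.2 + 82.8 = -73.4
Net primary income = -131.7
Net secondary income = 48.0
Current account = -73.4 + (-131.7) + 48.0 = -157.1

-157.1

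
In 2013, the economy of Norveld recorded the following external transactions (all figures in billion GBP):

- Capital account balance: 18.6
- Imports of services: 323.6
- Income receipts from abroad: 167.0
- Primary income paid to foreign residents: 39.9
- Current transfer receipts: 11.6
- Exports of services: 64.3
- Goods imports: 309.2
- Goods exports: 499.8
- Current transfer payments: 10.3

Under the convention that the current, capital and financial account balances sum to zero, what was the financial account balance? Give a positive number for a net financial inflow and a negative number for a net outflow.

Goods balance = 499.8 - 309.2 = 190.6
Services balance = 64.3 - 323.6 = -259.3
Trade balance (goods + services) = 190.6 + (-259.3) = -68.7
Net primary income = 167.0 - 39.9 = 127.1
Net secondary income = 11.6 - 10.3 = 1.3
Current account = -68.7 + 127.1 + 1.3 = 59.7
Financial account = -(59.7 + 18.6) = -78.3

-78.3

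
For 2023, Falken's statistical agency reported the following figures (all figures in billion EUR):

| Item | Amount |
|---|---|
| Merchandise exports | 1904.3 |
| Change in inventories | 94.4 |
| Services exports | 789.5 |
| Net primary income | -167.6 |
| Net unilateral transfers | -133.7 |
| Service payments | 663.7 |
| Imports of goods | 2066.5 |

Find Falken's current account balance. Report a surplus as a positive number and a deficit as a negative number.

Goods balance = 1904.3 - 2066.5 = -162.2
Services balance = 789.5 - 663.7 = 125.8
Trade balance (goods + services) = -162.2 + 125.8 = -36.4
Net primary income = -167.6
Net secondary income = -133.7
Current account = -36.4 + (-167.6) + (-133.7) = -337.7

-337.7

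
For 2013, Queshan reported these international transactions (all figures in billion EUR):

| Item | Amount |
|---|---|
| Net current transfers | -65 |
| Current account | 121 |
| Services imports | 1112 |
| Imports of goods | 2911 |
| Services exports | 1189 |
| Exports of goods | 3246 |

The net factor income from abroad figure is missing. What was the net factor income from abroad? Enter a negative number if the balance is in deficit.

-226

Current account = goods balance + services balance + net primary income + net secondary income
Sum of the known components = 347
Net factor income from abroad = CA - (known components) = 121 - 347 = -226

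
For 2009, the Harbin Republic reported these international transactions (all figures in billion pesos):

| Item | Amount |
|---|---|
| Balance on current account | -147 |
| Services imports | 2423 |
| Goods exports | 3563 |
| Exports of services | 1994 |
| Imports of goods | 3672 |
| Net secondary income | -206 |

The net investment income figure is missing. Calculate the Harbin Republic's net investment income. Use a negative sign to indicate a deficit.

Current account = goods balance + services balance + net primary income + net secondary income
Sum of the known components = -744
Net investment income = CA - (known components) = -147 - (-744) = 597

597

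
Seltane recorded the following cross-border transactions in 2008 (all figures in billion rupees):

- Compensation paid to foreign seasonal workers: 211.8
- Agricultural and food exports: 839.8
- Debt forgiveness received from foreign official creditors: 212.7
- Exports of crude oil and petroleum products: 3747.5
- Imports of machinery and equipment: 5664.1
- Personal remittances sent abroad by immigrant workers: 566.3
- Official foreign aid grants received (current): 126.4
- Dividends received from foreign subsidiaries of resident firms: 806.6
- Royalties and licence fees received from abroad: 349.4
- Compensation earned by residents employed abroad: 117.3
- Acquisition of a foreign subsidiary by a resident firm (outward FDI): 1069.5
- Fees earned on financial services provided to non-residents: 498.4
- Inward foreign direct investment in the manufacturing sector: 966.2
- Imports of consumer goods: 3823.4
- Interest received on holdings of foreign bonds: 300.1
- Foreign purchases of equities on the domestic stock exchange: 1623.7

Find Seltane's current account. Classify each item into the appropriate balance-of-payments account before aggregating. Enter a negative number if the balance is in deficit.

Goods: 3747.5 + 839.8 - 3823.4 - 5664.1 = -4900.2
Services: 349.4 + 498.4 = 847.8
Primary income: 806.6 + 117.3 + 300.1 - 211.8 = 1012.2
Secondary income: -566.3 + 126.4 = -439.9
Current account = (-4900.2) + 847.8 + 1012.2 + (-439.9) = -3480.1
(Excluded from the current account — capital account: debt forgiveness received from foreign official creditors 212.7; financial account: acquisition of a foreign subsidiary by a resident firm (outward FDI) 1069.5, inward foreign direct investment in the manufacturing sector 966.2, foreign purchases of equities on the domestic stock exchange 1623.7.)

-3480.1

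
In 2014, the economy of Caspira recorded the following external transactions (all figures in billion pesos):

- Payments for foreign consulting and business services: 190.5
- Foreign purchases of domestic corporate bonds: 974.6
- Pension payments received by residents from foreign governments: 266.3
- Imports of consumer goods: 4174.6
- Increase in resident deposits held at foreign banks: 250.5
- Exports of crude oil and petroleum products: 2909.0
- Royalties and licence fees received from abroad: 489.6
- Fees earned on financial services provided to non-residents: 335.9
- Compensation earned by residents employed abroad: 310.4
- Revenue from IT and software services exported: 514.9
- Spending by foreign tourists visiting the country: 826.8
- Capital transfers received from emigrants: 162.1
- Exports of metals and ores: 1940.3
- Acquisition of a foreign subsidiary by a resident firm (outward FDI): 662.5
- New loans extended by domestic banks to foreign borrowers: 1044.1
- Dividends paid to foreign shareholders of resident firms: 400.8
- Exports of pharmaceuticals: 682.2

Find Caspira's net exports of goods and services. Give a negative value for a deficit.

3333.6

Goods: 1940.3 + 2909.0 + 682.2 - 4174.6 = 1356.9
Services: 335.9 + 514.9 + 489.6 - 190.5 + 826.8 = 1976.7
Trade balance = 1356.9 + 1976.7 = 3333.6
(Excluded from the trade balance — financial account: foreign purchases of domestic corporate bonds 974.6, increase in resident deposits held at foreign banks 250.5, acquisition of a foreign subsidiary by a resident firm (outward FDI) 662.5, new loans extended by domestic banks to foreign borrowers 1044.1; secondary income: pension payments received by residents from foreign governments 266.3; primary income: compensation earned by residents employed abroad 310.4, dividends paid to foreign shareholders of resident firms 400.8; capital account: capital transfers received from emigrants 162.1.)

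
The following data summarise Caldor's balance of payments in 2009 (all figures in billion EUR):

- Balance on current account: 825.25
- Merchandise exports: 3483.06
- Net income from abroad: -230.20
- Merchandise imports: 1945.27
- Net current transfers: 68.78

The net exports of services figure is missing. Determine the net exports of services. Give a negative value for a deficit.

-551.12

Current account = goods balance + services balance + net primary income + net secondary income
Sum of the known components = 1376.37
Net exports of services = CA - (known components) = 825.25 - 1376.37 = -551.12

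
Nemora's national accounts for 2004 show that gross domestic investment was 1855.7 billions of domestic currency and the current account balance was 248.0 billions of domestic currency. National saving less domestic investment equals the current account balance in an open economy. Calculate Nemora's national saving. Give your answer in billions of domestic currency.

2103.7

S - I = CA (net lending to the rest of the world).
S = I + CA = 1855.7 + 248.0 = 2103.7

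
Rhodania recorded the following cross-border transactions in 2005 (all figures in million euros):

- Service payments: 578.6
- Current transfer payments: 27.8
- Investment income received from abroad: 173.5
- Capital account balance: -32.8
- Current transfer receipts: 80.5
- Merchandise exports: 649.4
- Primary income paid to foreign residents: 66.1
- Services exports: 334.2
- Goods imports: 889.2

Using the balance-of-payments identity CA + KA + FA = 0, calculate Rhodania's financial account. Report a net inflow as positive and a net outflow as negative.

356.9

Goods balance = 649.4 - 889.2 = -239.8
Services balance = 334.2 - 578.6 = -244.4
Trade balance (goods + services) = -239.8 + (-244.4) = -484.2
Net primary income = 173.5 - 66.1 = 107.4
Net secondary income = 80.5 - 27.8 = 52.7
Current account = -484.2 + 107.4 + 52.7 = -324.1
Financial account = -(-324.1 + (-32.8)) = 356.9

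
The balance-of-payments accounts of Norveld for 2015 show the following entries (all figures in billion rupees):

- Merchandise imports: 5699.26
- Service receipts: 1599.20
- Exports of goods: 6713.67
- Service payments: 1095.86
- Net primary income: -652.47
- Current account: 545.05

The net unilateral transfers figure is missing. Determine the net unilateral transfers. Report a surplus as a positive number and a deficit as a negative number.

-320.23

Current account = goods balance + services balance + net primary income + net secondary income
Sum of the known components = 865.28
Net unilateral transfers = CA - (known components) = 545.05 - 865.28 = -320.23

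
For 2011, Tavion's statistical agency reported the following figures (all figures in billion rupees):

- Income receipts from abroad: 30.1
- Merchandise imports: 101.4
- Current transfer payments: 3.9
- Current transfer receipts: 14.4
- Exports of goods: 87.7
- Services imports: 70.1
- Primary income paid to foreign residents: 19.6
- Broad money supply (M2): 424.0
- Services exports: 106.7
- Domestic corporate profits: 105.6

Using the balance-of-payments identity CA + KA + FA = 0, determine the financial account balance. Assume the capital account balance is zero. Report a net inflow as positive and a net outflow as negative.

-43.9

Goods balance = 87.7 - 101.4 = -13.7
Services balance = 106.7 - 70.1 = 36.6
Trade balance (goods + services) = -13.7 + 36.6 = 22.9
Net primary income = 30.1 - 19.6 = 10.5
Net secondary income = 14.4 - 3.9 = 10.5
Current account = 22.9 + 10.5 + 10.5 = 43.9
Financial account = -(43.9) = -43.9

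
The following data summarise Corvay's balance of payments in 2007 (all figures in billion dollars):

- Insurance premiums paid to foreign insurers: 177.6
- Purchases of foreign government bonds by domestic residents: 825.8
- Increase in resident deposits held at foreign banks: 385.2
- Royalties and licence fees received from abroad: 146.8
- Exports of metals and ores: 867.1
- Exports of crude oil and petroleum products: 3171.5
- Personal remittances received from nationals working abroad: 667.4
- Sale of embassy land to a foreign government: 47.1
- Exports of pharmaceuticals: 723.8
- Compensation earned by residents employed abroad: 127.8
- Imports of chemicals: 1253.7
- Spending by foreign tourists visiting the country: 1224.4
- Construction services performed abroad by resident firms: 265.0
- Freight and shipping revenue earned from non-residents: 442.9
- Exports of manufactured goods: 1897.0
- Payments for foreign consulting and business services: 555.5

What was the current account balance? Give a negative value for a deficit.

7546.9

Goods: 3171.5 + 723.8 + 1897.0 + 867.1 - 1253.7 = 5405.7
Services: 265.0 + 442.9 + 1224.4 - 177.6 - 555.5 + 146.8 = 1346.0
Primary income: 127.8
Secondary income: 667.4
Current account = 5405.7 + 1346.0 + 127.8 + 667.4 = 7546.9
(Excluded from the current account — financial account: purchases of foreign government bonds by domestic residents 825.8, increase in resident deposits held at foreign banks 385.2; capital account: sale of embassy land to a foreign government 47.1.)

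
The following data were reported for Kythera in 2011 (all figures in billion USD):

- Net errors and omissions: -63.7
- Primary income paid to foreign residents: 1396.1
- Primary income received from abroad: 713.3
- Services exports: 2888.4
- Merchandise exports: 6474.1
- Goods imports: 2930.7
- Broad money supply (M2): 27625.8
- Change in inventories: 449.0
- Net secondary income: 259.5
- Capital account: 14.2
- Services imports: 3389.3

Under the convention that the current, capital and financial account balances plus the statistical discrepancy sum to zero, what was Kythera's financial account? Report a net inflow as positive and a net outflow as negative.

Goods balance = 6474.1 - 2930.7 = 3543.4
Services balance = 2888.4 - 3389.3 = -500.9
Trade balance (goods + services) = 3543.4 + (-500.9) = 3042.5
Net primary income = 713.3 - 1396.1 = -682.8
Net secondary income = 259.5
Current account = 3042.5 + (-682.8) + 259.5 = 2619.2
Financial account = -(2619.2 + 14.2 + (-63.7)) = -2569.7

-2569.7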